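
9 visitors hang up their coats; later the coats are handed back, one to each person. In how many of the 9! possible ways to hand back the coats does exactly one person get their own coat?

133497

Choose which one of the 9 is fixed: C(9,1) = 9.
The other 8 form a derangement: !8 = 14833.
Total: 9 × 14833 = 133497.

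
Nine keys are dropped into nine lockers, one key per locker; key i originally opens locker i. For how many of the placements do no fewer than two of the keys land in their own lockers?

95887

Sum C(9,i)·!(9-i) for i = 2..9:
  i=2: C(9,2)·!7 = 36·1854 = 66744
  i=3: C(9,3)·!6 = 84·265 = 22260
  i=4: C(9,4)·!5 = 126·44 = 5544
  i=5: C(9,5)·!4 = 126·9 = 1134
  i=6: C(9,6)·!3 = 84·2 = 168
  i=7: C(9,7)·!2 = 36·1 = 36
  i=8: C(9,8)·!1 = 9·0 = 0
  i=9: C(9,9)·!0 = 1·1 = 1
Total = 95887.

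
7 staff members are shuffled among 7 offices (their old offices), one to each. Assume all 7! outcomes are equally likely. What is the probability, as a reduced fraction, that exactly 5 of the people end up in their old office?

1/240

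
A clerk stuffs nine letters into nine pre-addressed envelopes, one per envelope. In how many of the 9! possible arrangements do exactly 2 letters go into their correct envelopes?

66744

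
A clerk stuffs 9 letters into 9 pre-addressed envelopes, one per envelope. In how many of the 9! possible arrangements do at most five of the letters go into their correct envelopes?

362675

Sum C(9,i)·!(9-i) for i = 0..5:
  i=0: C(9,0)·!9 = 1·133496 = 133496
  i=1: C(9,1)·!8 = 9·14833 = 133497
  i=2: C(9,2)·!7 = 36·1854 = 66744
  i=3: C(9,3)·!6 = 84·265 = 22260
  i=4: C(9,4)·!5 = 126·44 = 5544
  i=5: C(9,5)·!4 = 126·9 = 1134
Total = 362675.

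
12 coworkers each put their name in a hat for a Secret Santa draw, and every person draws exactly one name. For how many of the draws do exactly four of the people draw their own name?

7342335

Choose which 4 of the 12 are fixed: C(12,4) = 495.
The remaining 8 must be deranged: !8 = 14833.
Total: 495 × 14833 = 7342335.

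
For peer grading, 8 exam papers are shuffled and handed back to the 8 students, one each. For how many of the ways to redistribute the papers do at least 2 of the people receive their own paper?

10655

Sum C(8,i)·!(8-i) for i = 2..8:
  i=2: C(8,2)·!6 = 28·265 = 7420
  i=3: C(8,3)·!5 = 56·44 = 2464
  i=4: C(8,4)·!4 = 70·9 = 630
  i=5: C(8,5)·!3 = 56·2 = 112
  i=6: C(8,6)·!2 = 28·1 = 28
  i=7: C(8,7)·!1 = 8·0 = 0
  i=8: C(8,8)·!0 = 1·1 = 1
Total = 10655.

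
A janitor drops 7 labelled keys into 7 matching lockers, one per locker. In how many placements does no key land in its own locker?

1854

Recurrence: !7 = 7·!6 + (-1)^7.
!7 = 7·265 - 1 = 1854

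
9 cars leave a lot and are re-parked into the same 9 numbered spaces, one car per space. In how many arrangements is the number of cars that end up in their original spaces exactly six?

168

Pick the 6 fixed positions: C(9,6) = 84 ways.
The remaining 3 must be deranged: !3 = 2.
Total: 84 × 2 = 168.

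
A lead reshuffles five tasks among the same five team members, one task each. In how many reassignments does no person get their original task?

44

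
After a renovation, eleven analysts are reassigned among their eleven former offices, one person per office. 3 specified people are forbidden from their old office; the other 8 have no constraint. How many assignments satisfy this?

30078720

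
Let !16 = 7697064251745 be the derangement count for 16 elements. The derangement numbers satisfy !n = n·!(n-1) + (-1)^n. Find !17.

!17 = 17·7697064251745 - 1 = 130850092279664.

130850092279664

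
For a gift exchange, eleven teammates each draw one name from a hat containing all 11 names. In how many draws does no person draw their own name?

The subfactorial !11 = [11!/e] (nearest integer).
11! = 39916800, and 39916800/e ≈ 14684570.08, so !11 = 14684570.

14684570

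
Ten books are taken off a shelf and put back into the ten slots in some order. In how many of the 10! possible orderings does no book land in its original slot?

1334961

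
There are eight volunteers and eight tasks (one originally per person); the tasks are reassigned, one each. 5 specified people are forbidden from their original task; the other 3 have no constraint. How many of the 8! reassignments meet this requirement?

21234

Let A_j be the event that the j-th constrained one is fixed. By inclusion-exclusion over the 5 events:
Σ_{j=0}^{5} (-1)^j C(5,j)(8-j)!
= C(5,0)·8! - C(5,1)·7! + C(5,2)·6! - C(5,3)·5! + C(5,4)·4! - C(5,5)·3!
= 40320 - 25200 + 7200 - 1200 + 120 - 6
= 21234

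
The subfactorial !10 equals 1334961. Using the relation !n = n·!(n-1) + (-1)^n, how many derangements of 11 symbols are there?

14684570

!11 = 11·1334961 - 1 = 14684570.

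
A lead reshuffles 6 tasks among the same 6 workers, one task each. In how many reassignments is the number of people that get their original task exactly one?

264

Choose which one of the 6 is fixed: C(6,1) = 6.
The other 5 form a derangement: !5 = 44.
Total: 6 × 44 = 264.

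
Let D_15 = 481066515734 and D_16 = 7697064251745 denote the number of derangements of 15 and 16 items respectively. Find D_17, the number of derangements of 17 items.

130850092279664

D_17 = (17-1)·(D_16 + D_15) = 16·(7697064251745 + 481066515734) = 16·8178130767479 = 130850092279664.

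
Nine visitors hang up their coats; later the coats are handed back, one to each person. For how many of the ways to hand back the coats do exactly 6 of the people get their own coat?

168

Choose which 6 of the 9 are fixed: C(9,6) = 84.
The other 3 form a derangement: !3 = 2.
Total: 84 × 2 = 168.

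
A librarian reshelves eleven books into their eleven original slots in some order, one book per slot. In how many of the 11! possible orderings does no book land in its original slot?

14684570

!11 is the nearest integer to 11!/e.
11! = 39916800, and 39916800/e ≈ 14684570.08, so !11 = 14684570.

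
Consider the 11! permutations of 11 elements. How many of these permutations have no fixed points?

The number of derangements of 11 is !11 = Σ_{k=0}^{11} (-1)^k·11!/k!
= 11! - 11!/1! + 11!/2! - 11!/3! + 11!/4! - 11!/5! + 11!/6! - 11!/7! + 11!/8! - 11!/9! + 11!/10! - 11!/11!
= 39916800 - 39916800 + 19958400 - 6652800 + 1663200 - 332640 + 55440 - 7920 + 990 - 110 + 11 - 1
= 14684570

14684570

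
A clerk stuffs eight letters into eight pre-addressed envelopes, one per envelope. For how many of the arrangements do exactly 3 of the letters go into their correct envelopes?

2464

Choose which 3 of the 8 are fixed: C(8,3) = 56.
The remaining 5 must be deranged: !5 = 44.
Total: 56 × 44 = 2464.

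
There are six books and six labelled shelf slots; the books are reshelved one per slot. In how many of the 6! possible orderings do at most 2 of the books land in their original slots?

664

Sum C(6,i)·!(6-i) for i = 0..2:
  i=0: C(6,0)·!6 = 1·265 = 265
  i=1: C(6,1)·!5 = 6·44 = 264
  i=2: C(6,2)·!4 = 15·9 = 135
Total = 664.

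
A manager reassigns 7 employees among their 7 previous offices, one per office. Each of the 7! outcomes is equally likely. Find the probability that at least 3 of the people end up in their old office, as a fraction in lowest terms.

407/5040

Favorable outcomes: Σ_{i≥3} C(7,i)·!(7-i) = 35·9 + 35·2 + 21·1 + 7·0 + 1·1 = 407.
Total outcomes: 7! = 5040.
Probability = 407/5040 = 407/5040.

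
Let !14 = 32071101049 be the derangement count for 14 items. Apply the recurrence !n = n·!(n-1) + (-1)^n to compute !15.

!15 = 15·32071101049 - 1 = 481066515734.

481066515734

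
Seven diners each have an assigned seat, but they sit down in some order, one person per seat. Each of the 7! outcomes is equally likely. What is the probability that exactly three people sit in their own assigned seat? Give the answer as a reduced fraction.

Favorable outcomes: C(7,3)·!4 = 35·9 = 315.
Total outcomes: 7! = 5040.
Probability = 315/5040 = 1/16.

1/16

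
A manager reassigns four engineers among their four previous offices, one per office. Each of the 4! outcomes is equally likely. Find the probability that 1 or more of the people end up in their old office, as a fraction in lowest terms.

Favorable outcomes: Σ_{i≥1} C(4,i)·!(4-i) = 4·2 + 6·1 + 4·0 + 1·1 = 15.
Total outcomes: 4! = 24.
Probability = 15/24 = 5/8.

5/8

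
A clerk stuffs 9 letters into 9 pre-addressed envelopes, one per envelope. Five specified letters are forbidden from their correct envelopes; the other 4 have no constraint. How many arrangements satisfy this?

205056

Let A_j be the event that the j-th constrained one is fixed. By inclusion-exclusion over the 5 events:
Σ_{j=0}^{5} (-1)^j C(5,j)(9-j)!
= C(5,0)·9! - C(5,1)·8! + C(5,2)·7! - C(5,3)·6! + C(5,4)·5! - C(5,5)·4!
= 362880 - 201600 + 50400 - 7200 + 600 - 24
= 205056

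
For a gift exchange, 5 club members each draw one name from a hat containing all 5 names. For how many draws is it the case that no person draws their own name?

44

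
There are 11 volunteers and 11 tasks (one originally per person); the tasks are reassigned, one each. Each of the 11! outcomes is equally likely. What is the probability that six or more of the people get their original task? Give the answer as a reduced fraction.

Favorable outcomes: Σ_{i≥6} C(11,i)·!(11-i) = 462·44 + 330·9 + 165·2 + 55·1 + 11·0 + 1·1 = 23684.
Total outcomes: 11! = 39916800.
Probability = 23684/39916800 = 5921/9979200.

5921/9979200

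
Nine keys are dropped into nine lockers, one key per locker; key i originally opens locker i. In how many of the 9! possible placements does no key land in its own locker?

Use !n = n·!(n-1) + (-1)^n.
!9 = 9·14833 - 1 = 133496

133496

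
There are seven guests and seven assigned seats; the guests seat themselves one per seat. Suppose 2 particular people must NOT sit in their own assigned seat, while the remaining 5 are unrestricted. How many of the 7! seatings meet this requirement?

3720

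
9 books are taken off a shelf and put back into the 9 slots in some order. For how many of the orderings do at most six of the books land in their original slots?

362843

Sum C(9,i)·!(9-i) for i = 0..6:
  i=0: C(9,0)·!9 = 1·133496 = 133496
  i=1: C(9,1)·!8 = 9·14833 = 133497
  i=2: C(9,2)·!7 = 36·1854 = 66744
  i=3: C(9,3)·!6 = 84·265 = 22260
  i=4: C(9,4)·!5 = 126·44 = 5544
  i=5: C(9,5)·!4 = 126·9 = 1134
  i=6: C(9,6)·!3 = 84·2 = 168
Total = 362843.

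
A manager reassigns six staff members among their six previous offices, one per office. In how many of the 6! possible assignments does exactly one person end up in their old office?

Choose which one of the 6 is fixed: C(6,1) = 6.
The remaining 5 must be deranged: !5 = 44.
Total: 6 × 44 = 264.

264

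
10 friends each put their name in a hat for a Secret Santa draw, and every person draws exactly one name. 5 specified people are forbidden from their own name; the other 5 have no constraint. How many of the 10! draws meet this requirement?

2170680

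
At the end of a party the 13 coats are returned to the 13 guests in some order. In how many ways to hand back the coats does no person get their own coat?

Recurrence: !13 = 13·!12 + (-1)^13.
!13 = 13·176214841 - 1 = 2290792932

2290792932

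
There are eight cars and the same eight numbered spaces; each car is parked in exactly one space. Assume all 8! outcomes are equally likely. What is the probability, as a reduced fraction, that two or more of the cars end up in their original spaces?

2131/8064

Favorable outcomes: Σ_{i≥2} C(8,i)·!(8-i) = 28·265 + 56·44 + 70·9 + 56·2 + 28·1 + 8·0 + 1·1 = 10655.
Total outcomes: 8! = 40320.
Probability = 10655/40320 = 2131/8064.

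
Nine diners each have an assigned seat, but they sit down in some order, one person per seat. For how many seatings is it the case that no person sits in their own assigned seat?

The subfactorial !9 = [9!/e] (nearest integer).
9! = 362880, and 362880/e ≈ 133496.09, so !9 = 133496.

133496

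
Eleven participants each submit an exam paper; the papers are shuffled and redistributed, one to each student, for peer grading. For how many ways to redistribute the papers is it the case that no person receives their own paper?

14684570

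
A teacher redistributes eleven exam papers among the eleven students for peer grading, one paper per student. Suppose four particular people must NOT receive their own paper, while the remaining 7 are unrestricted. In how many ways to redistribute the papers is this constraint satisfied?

Inclusion-exclusion on the 4 forbidden self-matches:
Σ_{j=0}^{4} (-1)^j C(4,j)(11-j)!
= C(4,0)·11! - C(4,1)·10! + C(4,2)·9! - C(4,3)·8! + C(4,4)·7!
= 39916800 - 14515200 + 2177280 - 161280 + 5040
= 27422640

27422640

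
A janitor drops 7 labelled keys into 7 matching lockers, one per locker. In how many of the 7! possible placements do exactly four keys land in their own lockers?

Choose which 4 of the 7 are fixed: C(7,4) = 35.
The other 3 form a derangement: !3 = 2.
Total: 35 × 2 = 70.

70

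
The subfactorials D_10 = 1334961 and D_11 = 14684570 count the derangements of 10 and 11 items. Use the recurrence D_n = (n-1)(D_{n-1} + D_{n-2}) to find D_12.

176214841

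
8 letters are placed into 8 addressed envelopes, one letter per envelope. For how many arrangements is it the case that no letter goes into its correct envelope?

14833

Recurrence: !8 = 8·!7 + (-1)^8.
!8 = 8·1854 + 1 = 14833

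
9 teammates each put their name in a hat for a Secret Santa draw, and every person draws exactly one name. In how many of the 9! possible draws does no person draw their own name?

133496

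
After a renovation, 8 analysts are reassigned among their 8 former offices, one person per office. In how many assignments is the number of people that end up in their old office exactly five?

112

Choose which 5 of the 8 are fixed: C(8,5) = 56.
The other 3 form a derangement: !3 = 2.
Total: 56 × 2 = 112.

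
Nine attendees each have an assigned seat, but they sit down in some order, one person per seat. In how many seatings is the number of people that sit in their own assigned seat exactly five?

Pick the 5 fixed positions: C(9,5) = 126 ways.
The other 4 form a derangement: !4 = 9.
Total: 126 × 9 = 1134.

1134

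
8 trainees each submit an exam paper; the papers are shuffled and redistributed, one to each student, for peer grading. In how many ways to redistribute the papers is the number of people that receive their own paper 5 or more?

# with exactly i fixed is C(8,i)·!(8-i); sum over i=5..8:
  i=5: C(8,5)·!3 = 56·2 = 112
  i=6: C(8,6)·!2 = 28·1 = 28
  i=7: C(8,7)·!1 = 8·0 = 0
  i=8: C(8,8)·!0 = 1·1 = 1
Total = 141.

141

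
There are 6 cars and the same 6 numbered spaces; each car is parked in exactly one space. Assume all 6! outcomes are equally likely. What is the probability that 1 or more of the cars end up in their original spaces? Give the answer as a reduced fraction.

91/144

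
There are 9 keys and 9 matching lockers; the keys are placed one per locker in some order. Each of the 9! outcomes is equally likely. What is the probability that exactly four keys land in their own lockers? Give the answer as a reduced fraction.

11/720

Favorable outcomes: C(9,4)·!5 = 126·44 = 5544.
Total outcomes: 9! = 362880.
Probability = 5544/362880 = 11/720.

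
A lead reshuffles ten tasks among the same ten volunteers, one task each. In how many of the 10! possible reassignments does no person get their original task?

1334961

Recurrence: !10 = 9·(!9 + !8).
!10 = 9·(133496 + 14833) = 9·148329 = 1334961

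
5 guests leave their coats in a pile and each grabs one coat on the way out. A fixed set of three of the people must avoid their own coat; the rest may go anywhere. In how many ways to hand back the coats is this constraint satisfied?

64

Inclusion-exclusion on the 3 forbidden self-matches:
Σ_{j=0}^{3} (-1)^j C(3,j)(5-j)!
= C(3,0)·5! - C(3,1)·4! + C(3,2)·3! - C(3,3)·2!
= 120 - 72 + 18 - 2
= 64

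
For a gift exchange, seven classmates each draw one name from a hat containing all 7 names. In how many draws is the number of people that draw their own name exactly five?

Choose which 5 of the 7 are fixed: C(7,5) = 21.
The other 2 form a derangement: !2 = 1.
Total: 21 × 1 = 21.

21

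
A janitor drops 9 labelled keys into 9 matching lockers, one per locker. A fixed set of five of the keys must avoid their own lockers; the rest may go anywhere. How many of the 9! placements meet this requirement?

Let A_j be the event that the j-th constrained one is fixed. By inclusion-exclusion over the 5 events:
Σ_{j=0}^{5} (-1)^j C(5,j)(9-j)!
= C(5,0)·9! - C(5,1)·8! + C(5,2)·7! - C(5,3)·6! + C(5,4)·5! - C(5,5)·4!
= 362880 - 201600 + 50400 - 7200 + 600 - 24
= 205056

205056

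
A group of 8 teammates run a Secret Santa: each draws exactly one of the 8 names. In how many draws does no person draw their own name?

14833

By inclusion-exclusion, !8 = Σ (-1)^k · 8!/k! for k=0..8
= 8! - 8!/1! + 8!/2! - 8!/3! + 8!/4! - 8!/5! + 8!/6! - 8!/7! + 8!/8!
= 40320 - 40320 + 20160 - 6720 + 1680 - 336 + 56 - 8 + 1
= 14833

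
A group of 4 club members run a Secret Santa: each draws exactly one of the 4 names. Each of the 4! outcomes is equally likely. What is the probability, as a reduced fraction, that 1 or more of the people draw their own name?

5/8

Favorable outcomes: Σ_{i≥1} C(4,i)·!(4-i) = 4·2 + 6·1 + 4·0 + 1·1 = 15.
Total outcomes: 4! = 24.
Probability = 15/24 = 5/8.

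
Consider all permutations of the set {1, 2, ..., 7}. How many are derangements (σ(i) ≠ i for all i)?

!7 is the nearest integer to 7!/e.
7! = 5040, and 5040/e ≈ 1854.11, so !7 = 1854.

1854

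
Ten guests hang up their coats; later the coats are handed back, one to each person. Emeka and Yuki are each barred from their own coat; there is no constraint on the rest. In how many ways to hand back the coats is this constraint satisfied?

2943360

Inclusion-exclusion on the 2 forbidden self-matches:
Σ_{j=0}^{2} (-1)^j C(2,j)(10-j)!
= C(2,0)·10! - C(2,1)·9! + C(2,2)·8!
= 3628800 - 725760 + 40320
= 2943360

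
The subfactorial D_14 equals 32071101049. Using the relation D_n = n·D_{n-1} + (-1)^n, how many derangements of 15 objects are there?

481066515734

D_15 = 15·32071101049 - 1 = 481066515734.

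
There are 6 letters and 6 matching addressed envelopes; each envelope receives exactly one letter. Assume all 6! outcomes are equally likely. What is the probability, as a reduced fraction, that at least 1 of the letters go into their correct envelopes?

91/144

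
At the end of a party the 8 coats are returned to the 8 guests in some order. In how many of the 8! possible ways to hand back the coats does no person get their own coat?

14833

The number of derangements of 8 is !8 = Σ_{k=0}^{8} (-1)^k·8!/k!
= 8! - 8!/1! + 8!/2! - 8!/3! + 8!/4! - 8!/5! + 8!/6! - 8!/7! + 8!/8!
= 40320 - 40320 + 20160 - 6720 + 1680 - 336 + 56 - 8 + 1
= 14833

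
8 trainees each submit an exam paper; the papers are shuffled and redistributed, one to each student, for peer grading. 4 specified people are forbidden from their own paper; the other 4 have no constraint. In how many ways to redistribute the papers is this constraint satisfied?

24024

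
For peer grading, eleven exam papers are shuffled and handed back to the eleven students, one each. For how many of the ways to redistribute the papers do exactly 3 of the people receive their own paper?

2447445

Pick the 3 fixed positions: C(11,3) = 165 ways.
The other 8 form a derangement: !8 = 14833.
Total: 165 × 14833 = 2447445.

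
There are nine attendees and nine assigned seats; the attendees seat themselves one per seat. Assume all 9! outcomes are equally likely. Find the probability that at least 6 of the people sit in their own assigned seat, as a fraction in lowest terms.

41/72576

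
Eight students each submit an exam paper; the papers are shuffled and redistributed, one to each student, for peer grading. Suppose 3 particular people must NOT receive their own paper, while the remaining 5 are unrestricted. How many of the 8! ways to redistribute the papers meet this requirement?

27240

Inclusion-exclusion on the 3 forbidden self-matches:
Σ_{j=0}^{3} (-1)^j C(3,j)(8-j)!
= C(3,0)·8! - C(3,1)·7! + C(3,2)·6! - C(3,3)·5!
= 40320 - 15120 + 2160 - 120
= 27240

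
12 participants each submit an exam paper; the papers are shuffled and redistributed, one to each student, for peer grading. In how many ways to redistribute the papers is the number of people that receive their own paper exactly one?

176214840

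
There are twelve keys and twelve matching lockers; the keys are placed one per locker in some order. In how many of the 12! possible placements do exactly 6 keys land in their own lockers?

244860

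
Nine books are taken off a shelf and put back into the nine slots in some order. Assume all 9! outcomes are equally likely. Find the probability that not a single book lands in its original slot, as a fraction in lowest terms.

Favorable outcomes: !9 = 133496.
Total outcomes: 9! = 362880.
Probability = 133496/362880 = 16687/45360.

16687/45360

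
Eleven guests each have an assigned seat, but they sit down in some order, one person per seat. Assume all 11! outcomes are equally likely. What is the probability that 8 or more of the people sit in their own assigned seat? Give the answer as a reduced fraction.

193/19958400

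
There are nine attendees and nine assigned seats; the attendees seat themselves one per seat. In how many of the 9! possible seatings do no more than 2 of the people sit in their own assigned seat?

333737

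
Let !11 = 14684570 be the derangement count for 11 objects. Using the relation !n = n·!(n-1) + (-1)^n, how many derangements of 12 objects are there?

176214841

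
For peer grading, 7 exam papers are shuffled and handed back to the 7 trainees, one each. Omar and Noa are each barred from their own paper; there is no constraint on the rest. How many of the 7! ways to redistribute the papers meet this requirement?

3720

Let A_j be the event that the j-th constrained one is fixed. By inclusion-exclusion over the 2 events:
Σ_{j=0}^{2} (-1)^j C(2,j)(7-j)!
= C(2,0)·7! - C(2,1)·6! + C(2,2)·5!
= 5040 - 1440 + 120
= 3720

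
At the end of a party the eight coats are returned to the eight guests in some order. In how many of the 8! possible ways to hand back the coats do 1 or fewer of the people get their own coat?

29665

# with exactly i fixed is C(8,i)·!(8-i); sum over i=0..1:
  i=0: C(8,0)·!8 = 1·14833 = 14833
  i=1: C(8,1)·!7 = 8·1854 = 14832
Total = 29665.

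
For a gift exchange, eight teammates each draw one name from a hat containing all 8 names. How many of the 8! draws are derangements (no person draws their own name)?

14833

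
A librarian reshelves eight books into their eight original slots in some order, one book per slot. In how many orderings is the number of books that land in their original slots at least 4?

Sum C(8,i)·!(8-i) for i = 4..8:
  i=4: C(8,4)·!4 = 70·9 = 630
  i=5: C(8,5)·!3 = 56·2 = 112
  i=6: C(8,6)·!2 = 28·1 = 28
  i=7: C(8,7)·!1 = 8·0 = 0
  i=8: C(8,8)·!0 = 1·1 = 1
Total = 771.

771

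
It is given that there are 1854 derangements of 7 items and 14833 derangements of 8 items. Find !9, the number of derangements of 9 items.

!9 = (9-1)·(!8 + !7) = 8·(14833 + 1854) = 8·16687 = 133496.

133496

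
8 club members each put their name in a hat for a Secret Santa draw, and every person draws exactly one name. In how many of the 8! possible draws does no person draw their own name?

14833

The subfactorial !8 = [8!/e] (nearest integer).
8! = 40320, and 40320/e ≈ 14832.90, so !8 = 14833.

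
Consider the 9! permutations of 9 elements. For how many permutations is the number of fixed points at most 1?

266993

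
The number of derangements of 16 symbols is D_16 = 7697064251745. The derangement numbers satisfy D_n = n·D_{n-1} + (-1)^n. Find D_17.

130850092279664

D_17 = 17·7697064251745 - 1 = 130850092279664.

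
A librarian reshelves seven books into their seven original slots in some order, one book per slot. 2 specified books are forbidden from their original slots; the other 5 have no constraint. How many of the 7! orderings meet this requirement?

Inclusion-exclusion on the 2 forbidden self-matches:
Σ_{j=0}^{2} (-1)^j C(2,j)(7-j)!
= C(2,0)·7! - C(2,1)·6! + C(2,2)·5!
= 5040 - 1440 + 120
= 3720

3720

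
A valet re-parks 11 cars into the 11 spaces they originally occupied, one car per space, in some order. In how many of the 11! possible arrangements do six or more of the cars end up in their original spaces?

# with exactly i fixed is C(11,i)·!(11-i); sum over i=6..11:
  i=6: C(11,6)·!5 = 462·44 = 20328
  i=7: C(11,7)·!4 = 330·9 = 2970
  i=8: C(11,8)·!3 = 165·2 = 330
  i=9: C(11,9)·!2 = 55·1 = 55
  i=10: C(11,10)·!1 = 11·0 = 0
  i=11: C(11,11)·!0 = 1·1 = 1
Total = 23684.

23684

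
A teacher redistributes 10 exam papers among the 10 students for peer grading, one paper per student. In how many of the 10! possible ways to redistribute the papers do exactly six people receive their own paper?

Choose which 6 of the 10 are fixed: C(10,6) = 210.
The remaining 4 must be deranged: !4 = 9.
Total: 210 × 9 = 1890.

1890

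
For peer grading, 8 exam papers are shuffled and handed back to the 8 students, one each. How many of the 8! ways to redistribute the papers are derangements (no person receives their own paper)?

14833

The number of derangements of 8 is !8 = Σ_{k=0}^{8} (-1)^k·8!/k!
= 8! - 8!/1! + 8!/2! - 8!/3! + 8!/4! - 8!/5! + 8!/6! - 8!/7! + 8!/8!
= 40320 - 40320 + 20160 - 6720 + 1680 - 336 + 56 - 8 + 1
= 14833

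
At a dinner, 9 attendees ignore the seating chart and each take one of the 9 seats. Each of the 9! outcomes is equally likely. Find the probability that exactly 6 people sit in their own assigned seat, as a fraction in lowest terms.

1/2160

Favorable outcomes: C(9,6)·!3 = 84·2 = 168.
Total outcomes: 9! = 362880.
Probability = 168/362880 = 1/2160.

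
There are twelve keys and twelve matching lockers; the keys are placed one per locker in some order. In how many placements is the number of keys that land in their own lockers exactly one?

176214840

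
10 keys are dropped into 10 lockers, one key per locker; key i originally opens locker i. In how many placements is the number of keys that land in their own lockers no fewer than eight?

Sum C(10,i)·!(10-i) for i = 8..10:
  i=8: C(10,8)·!2 = 45·1 = 45
  i=9: C(10,9)·!1 = 10·0 = 0
  i=10: C(10,10)·!0 = 1·1 = 1
Total = 46.

46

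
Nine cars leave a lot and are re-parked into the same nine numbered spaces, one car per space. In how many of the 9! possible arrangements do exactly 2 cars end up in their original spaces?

66744

Pick the 2 fixed positions: C(9,2) = 36 ways.
The remaining 7 must be deranged: !7 = 1854.
Total: 36 × 1854 = 66744.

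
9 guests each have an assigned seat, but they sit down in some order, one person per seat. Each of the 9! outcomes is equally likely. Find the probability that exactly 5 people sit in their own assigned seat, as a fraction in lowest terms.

Favorable outcomes: C(9,5)·!4 = 126·9 = 1134.
Total outcomes: 9! = 362880.
Probability = 1134/362880 = 1/320.

1/320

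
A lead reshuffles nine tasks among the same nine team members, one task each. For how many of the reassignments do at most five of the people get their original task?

362675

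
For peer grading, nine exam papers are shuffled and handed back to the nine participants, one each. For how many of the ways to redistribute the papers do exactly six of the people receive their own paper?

168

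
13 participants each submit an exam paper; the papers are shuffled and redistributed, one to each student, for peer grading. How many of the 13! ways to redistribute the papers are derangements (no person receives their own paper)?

2290792932

The subfactorial !13 = [13!/e] (nearest integer).
13! = 6227020800, and 6227020800/e ≈ 2290792932.07, so !13 = 2290792932.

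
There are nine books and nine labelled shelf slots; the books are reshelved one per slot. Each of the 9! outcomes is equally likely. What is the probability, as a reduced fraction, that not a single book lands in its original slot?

Favorable outcomes: !9 = 133496.
Total outcomes: 9! = 362880.
Probability = 133496/362880 = 16687/45360.

16687/45360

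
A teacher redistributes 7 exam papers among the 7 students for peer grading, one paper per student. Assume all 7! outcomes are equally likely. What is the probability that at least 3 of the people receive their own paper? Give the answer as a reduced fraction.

407/5040

Favorable outcomes: Σ_{i≥3} C(7,i)·!(7-i) = 35·9 + 35·2 + 21·1 + 7·0 + 1·1 = 407.
Total outcomes: 7! = 5040.
Probability = 407/5040 = 407/5040.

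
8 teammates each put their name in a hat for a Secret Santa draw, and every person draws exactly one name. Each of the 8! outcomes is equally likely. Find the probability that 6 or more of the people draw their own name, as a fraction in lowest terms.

29/40320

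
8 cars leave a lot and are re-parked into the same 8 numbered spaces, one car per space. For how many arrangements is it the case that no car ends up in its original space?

14833

!8 is the nearest integer to 8!/e.
8! = 40320, and 40320/e ≈ 14832.90, so !8 = 14833.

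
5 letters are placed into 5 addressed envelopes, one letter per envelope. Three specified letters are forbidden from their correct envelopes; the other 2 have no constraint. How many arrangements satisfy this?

Inclusion-exclusion on the 3 forbidden self-matches:
Σ_{j=0}^{3} (-1)^j C(3,j)(5-j)!
= C(3,0)·5! - C(3,1)·4! + C(3,2)·3! - C(3,3)·2!
= 120 - 72 + 18 - 2
= 64

64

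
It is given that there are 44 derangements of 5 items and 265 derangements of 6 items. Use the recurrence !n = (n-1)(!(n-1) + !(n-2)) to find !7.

!7 = (7-1)·(!6 + !5) = 6·(265 + 44) = 6·309 = 1854.

1854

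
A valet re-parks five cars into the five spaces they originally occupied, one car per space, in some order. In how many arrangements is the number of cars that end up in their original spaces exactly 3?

10

Pick the 3 fixed positions: C(5,3) = 10 ways.
The remaining 2 must be deranged: !2 = 1.
Total: 10 × 1 = 10.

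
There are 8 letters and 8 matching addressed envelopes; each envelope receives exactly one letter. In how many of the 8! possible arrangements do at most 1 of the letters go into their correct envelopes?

29665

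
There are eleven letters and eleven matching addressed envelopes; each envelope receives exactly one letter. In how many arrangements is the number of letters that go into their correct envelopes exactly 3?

2447445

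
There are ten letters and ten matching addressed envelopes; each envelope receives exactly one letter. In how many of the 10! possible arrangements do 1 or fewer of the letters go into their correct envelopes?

2669921

# with exactly i fixed is C(10,i)·!(10-i); sum over i=0..1:
  i=0: C(10,0)·!10 = 1·1334961 = 1334961
  i=1: C(10,1)·!9 = 10·133496 = 1334960
Total = 2669921.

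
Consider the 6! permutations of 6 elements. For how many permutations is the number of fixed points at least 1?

455

Sum C(6,i)·!(6-i) for i = 1..6:
  i=1: C(6,1)·!5 = 6·44 = 264
  i=2: C(6,2)·!4 = 15·9 = 135
  i=3: C(6,3)·!3 = 20·2 = 40
  i=4: C(6,4)·!2 = 15·1 = 15
  i=5: C(6,5)·!1 = 6·0 = 0
  i=6: C(6,6)·!0 = 1·1 = 1
Total = 455.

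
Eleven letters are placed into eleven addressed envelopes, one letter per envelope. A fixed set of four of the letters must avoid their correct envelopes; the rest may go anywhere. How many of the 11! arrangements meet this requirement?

Let A_j be the event that the j-th constrained one is fixed. By inclusion-exclusion over the 4 events:
Σ_{j=0}^{4} (-1)^j C(4,j)(11-j)!
= C(4,0)·11! - C(4,1)·10! + C(4,2)·9! - C(4,3)·8! + C(4,4)·7!
= 39916800 - 14515200 + 2177280 - 161280 + 5040
= 27422640

27422640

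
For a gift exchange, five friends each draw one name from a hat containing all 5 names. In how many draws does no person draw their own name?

44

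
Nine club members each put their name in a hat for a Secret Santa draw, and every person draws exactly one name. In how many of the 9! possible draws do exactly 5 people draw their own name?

Pick the 5 fixed positions: C(9,5) = 126 ways.
The other 4 form a derangement: !4 = 9.
Total: 126 × 9 = 1134.

1134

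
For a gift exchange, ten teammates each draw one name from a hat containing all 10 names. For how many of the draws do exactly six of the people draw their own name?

1890

Pick the 6 fixed positions: C(10,6) = 210 ways.
The other 4 form a derangement: !4 = 9.
Total: 210 × 9 = 1890.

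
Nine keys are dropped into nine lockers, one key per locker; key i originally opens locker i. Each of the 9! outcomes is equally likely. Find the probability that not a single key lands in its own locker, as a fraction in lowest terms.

Favorable outcomes: !9 = 133496.
Total outcomes: 9! = 362880.
Probability = 133496/362880 = 16687/45360.

16687/45360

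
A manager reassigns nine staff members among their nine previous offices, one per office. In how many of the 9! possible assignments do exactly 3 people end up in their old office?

Choose which 3 of the 9 are fixed: C(9,3) = 84.
The remaining 6 must be deranged: !6 = 265.
Total: 84 × 265 = 22260.

22260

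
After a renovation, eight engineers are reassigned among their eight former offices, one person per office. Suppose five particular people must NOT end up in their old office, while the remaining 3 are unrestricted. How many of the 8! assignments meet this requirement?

21234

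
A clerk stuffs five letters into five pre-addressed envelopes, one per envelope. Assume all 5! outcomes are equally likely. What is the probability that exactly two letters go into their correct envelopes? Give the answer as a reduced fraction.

Favorable outcomes: C(5,2)·!3 = 10·2 = 20.
Total outcomes: 5! = 120.
Probability = 20/120 = 1/6.

1/6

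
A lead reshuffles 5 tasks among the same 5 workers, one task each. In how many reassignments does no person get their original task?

44

Recurrence: !5 = 5·!4 + (-1)^5.
!5 = 5·9 - 1 = 44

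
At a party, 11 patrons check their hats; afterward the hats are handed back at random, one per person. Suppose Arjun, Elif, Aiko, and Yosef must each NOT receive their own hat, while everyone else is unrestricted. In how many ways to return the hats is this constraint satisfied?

27422640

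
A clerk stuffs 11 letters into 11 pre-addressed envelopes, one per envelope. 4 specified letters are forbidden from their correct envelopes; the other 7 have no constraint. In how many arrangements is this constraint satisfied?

27422640

Inclusion-exclusion on the 4 forbidden self-matches:
Σ_{j=0}^{4} (-1)^j C(4,j)(11-j)!
= C(4,0)·11! - C(4,1)·10! + C(4,2)·9! - C(4,3)·8! + C(4,4)·7!
= 39916800 - 14515200 + 2177280 - 161280 + 5040
= 27422640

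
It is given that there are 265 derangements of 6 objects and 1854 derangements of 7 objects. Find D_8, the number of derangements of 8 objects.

D_8 = (8-1)·(D_7 + D_6) = 7·(1854 + 265) = 7·2119 = 14833.

14833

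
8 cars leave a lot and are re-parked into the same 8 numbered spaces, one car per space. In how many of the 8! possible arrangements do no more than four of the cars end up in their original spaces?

40179

Sum C(8,i)·!(8-i) for i = 0..4:
  i=0: C(8,0)·!8 = 1·14833 = 14833
  i=1: C(8,1)·!7 = 8·1854 = 14832
  i=2: C(8,2)·!6 = 28·265 = 7420
  i=3: C(8,3)·!5 = 56·44 = 2464
  i=4: C(8,4)·!4 = 70·9 = 630
Total = 40179.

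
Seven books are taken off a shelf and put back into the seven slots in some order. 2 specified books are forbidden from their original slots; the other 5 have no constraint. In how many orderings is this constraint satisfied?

3720

Inclusion-exclusion on the 2 forbidden self-matches:
Σ_{j=0}^{2} (-1)^j C(2,j)(7-j)!
= C(2,0)·7! - C(2,1)·6! + C(2,2)·5!
= 5040 - 1440 + 120
= 3720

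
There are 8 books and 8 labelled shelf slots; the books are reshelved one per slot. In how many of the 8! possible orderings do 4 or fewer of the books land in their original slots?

# with exactly i fixed is C(8,i)·!(8-i); sum over i=0..4:
  i=0: C(8,0)·!8 = 1·14833 = 14833
  i=1: C(8,1)·!7 = 8·1854 = 14832
  i=2: C(8,2)·!6 = 28·265 = 7420
  i=3: C(8,3)·!5 = 56·44 = 2464
  i=4: C(8,4)·!4 = 70·9 = 630
Total = 40179.

40179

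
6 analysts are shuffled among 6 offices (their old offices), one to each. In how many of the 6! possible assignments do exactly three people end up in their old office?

40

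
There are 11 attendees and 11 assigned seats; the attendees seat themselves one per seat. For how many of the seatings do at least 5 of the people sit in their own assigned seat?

# with exactly i fixed is C(11,i)·!(11-i); sum over i=5..11:
  i=5: C(11,5)·!6 = 462·265 = 122430
  i=6: C(11,6)·!5 = 462·44 = 20328
  i=7: C(11,7)·!4 = 330·9 = 2970
  i=8: C(11,8)·!3 = 165·2 = 330
  i=9: C(11,9)·!2 = 55·1 = 55
  i=10: C(11,10)·!1 = 11·0 = 0
  i=11: C(11,11)·!0 = 1·1 = 1
Total = 146114.

146114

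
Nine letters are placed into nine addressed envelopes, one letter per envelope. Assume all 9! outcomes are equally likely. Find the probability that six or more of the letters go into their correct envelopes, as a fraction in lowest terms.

Favorable outcomes: Σ_{i≥6} C(9,i)·!(9-i) = 84·2 + 36·1 + 9·0 + 1·1 = 205.
Total outcomes: 9! = 362880.
Probability = 205/362880 = 41/72576.

41/72576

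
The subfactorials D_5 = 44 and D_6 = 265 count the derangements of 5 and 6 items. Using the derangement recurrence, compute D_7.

1854

D_7 = (7-1)·(D_6 + D_5) = 6·(265 + 44) = 6·309 = 1854.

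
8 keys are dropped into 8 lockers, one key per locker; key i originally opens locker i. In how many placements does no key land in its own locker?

14833

!8 = 8! · Σ_{k=0}^{8} (-1)^k/k!
= 8! - 8!/1! + 8!/2! - 8!/3! + 8!/4! - 8!/5! + 8!/6! - 8!/7! + 8!/8!
= 40320 - 40320 + 20160 - 6720 + 1680 - 336 + 56 - 8 + 1
= 14833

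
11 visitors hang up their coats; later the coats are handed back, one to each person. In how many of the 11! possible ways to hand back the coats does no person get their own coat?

14684570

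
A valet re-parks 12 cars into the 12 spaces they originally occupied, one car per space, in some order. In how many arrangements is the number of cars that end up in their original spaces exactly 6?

244860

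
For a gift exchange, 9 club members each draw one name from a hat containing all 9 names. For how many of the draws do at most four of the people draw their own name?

361541

Sum C(9,i)·!(9-i) for i = 0..4:
  i=0: C(9,0)·!9 = 1·133496 = 133496
  i=1: C(9,1)·!8 = 9·14833 = 133497
  i=2: C(9,2)·!7 = 36·1854 = 66744
  i=3: C(9,3)·!6 = 84·265 = 22260
  i=4: C(9,4)·!5 = 126·44 = 5544
Total = 361541.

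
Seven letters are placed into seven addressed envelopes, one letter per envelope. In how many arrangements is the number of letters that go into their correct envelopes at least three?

# with exactly i fixed is C(7,i)·!(7-i); sum over i=3..7:
  i=3: C(7,3)·!4 = 35·9 = 315
  i=4: C(7,4)·!3 = 35·2 = 70
  i=5: C(7,5)·!2 = 21·1 = 21
  i=6: C(7,6)·!1 = 7·0 = 0
  i=7: C(7,7)·!0 = 1·1 = 1
Total = 407.

407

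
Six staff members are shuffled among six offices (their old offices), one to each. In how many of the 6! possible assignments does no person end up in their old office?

265

Use !n = (n-1)(!(n-1) + !(n-2)).
!6 = 5·(44 + 9) = 5·53 = 265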